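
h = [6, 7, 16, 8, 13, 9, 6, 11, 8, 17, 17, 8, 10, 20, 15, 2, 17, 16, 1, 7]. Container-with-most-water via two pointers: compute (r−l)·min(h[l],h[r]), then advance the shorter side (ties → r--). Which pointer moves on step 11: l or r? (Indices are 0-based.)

l=0 r=19: min(6,7)*19=114 best=114 *, l++
l=1 r=19: min(7,7)*18=126 best=126 *, r--
l=1 r=18: min(7,1)*17=17 best=126, r--
l=1 r=17: min(7,16)*16=112 best=126, l++
l=2 r=17: min(16,16)*15=240 best=240 *, r--
l=2 r=16: min(16,17)*14=224 best=240, l++
l=3 r=16: min(8,17)*13=104 best=240, l++
l=4 r=16: min(13,17)*12=156 best=240, l++
l=5 r=16: min(9,17)*11=99 best=240, l++
l=6 r=16: min(6,17)*10=60 best=240, l++
l=7 r=16: min(11,17)*9=99 best=240, l++

l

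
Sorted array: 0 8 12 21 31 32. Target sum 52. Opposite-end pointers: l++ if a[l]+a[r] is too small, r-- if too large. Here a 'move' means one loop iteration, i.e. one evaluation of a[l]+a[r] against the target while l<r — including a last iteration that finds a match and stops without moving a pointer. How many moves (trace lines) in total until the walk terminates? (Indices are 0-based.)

5 moves

l=0 r=5: 0+32=32 <52, l++
l=1 r=5: 8+32=40 <52, l++
l=2 r=5: 12+32=44 <52, l++
l=3 r=5: 21+32=53 >52, r--
l=3 r=4: 21+31=52, found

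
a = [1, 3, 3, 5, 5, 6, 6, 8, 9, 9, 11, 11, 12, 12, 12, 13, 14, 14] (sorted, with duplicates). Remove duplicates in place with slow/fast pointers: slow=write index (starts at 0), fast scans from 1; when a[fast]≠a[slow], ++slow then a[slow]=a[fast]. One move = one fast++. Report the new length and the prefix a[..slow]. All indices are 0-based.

length 10; prefix = [1, 3, 5, 6, 8, 9, 11, 12, 13, 14]

(s=0,f=1) a[fast]=3≠a[slow]=1 write a[1]=3 → slow++,fast++
(s=1,f=2) a[fast]=3=a[slow] dup → fast++
(s=1,f=3) a[fast]=5≠a[slow]=3 write a[2]=5 → slow++,fast++
(s=2,f=4) a[fast]=5=a[slow] dup → fast++
(s=2,f=5) a[fast]=6≠a[slow]=5 write a[3]=6 → slow++,fast++
(s=3,f=6) a[fast]=6=a[slow] dup → fast++
(s=3,f=7) a[fast]=8≠a[slow]=6 write a[4]=8 → slow++,fast++
(s=4,f=8) a[fast]=9≠a[slow]=8 write a[5]=9 → slow++,fast++
(s=5,f=9) a[fast]=9=a[slow] dup → fast++
(s=5,f=10) a[fast]=11≠a[slow]=9 write a[6]=11 → slow++,fast++
(s=6,f=11) a[fast]=11=a[slow] dup → fast++
(s=6,f=12) a[fast]=12≠a[slow]=11 write a[7]=12 → slow++,fast++
(s=7,f=13) a[fast]=12=a[slow] dup → fast++
(s=7,f=14) a[fast]=12=a[slow] dup → fast++
(s=7,f=15) a[fast]=13≠a[slow]=12 write a[8]=13 → slow++,fast++
(s=8,f=16) a[fast]=14≠a[slow]=13 write a[9]=14 → slow++,fast++
(s=9,f=17) a[fast]=14=a[slow] dup → fast++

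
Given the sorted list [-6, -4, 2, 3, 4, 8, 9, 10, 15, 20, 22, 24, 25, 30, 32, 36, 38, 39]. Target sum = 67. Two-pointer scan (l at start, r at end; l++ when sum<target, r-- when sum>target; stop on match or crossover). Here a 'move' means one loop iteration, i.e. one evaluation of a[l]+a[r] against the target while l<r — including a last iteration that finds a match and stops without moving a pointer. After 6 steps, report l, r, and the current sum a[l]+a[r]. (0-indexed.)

[0,17] -6+39=33 <67 → l++
[1,17] -4+39=35 <67 → l++
[2,17] 2+39=41 <67 → l++
[3,17] 3+39=42 <67 → l++
[4,17] 4+39=43 <67 → l++
[5,17] 8+39=47 <67 → l++

l=6, r=17, sum=48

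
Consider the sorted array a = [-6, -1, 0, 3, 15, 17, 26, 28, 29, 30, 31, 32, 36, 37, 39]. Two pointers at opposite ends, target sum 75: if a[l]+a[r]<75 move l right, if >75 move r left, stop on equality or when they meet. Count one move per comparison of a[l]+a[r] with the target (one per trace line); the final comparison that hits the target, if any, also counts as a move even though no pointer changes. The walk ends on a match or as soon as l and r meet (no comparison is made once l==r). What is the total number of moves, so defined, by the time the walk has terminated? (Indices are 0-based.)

13 moves

l=0 r=14: -6+39=33 <75, l++
l=1 r=14: -1+39=38 <75, l++
l=2 r=14: 0+39=39 <75, l++
l=3 r=14: 3+39=42 <75, l++
l=4 r=14: 15+39=54 <75, l++
l=5 r=14: 17+39=56 <75, l++
l=6 r=14: 26+39=65 <75, l++
l=7 r=14: 28+39=67 <75, l++
l=8 r=14: 29+39=68 <75, l++
l=9 r=14: 30+39=69 <75, l++
l=10 r=14: 31+39=70 <75, l++
l=11 r=14: 32+39=71 <75, l++
l=12 r=14: 36+39=75, found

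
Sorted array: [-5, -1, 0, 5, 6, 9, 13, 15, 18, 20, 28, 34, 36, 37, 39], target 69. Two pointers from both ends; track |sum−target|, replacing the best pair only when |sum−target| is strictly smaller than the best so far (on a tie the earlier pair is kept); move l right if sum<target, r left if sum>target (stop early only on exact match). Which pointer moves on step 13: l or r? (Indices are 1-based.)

[1,15] -5+39=34 d=35 * → l++
[2,15] -1+39=38 d=31 * → l++
[3,15] 0+39=39 d=30 * → l++
[4,15] 5+39=44 d=25 * → l++
[5,15] 6+39=45 d=24 * → l++
[6,15] 9+39=48 d=21 * → l++
[7,15] 13+39=52 d=17 * → l++
[8,15] 15+39=54 d=15 * → l++
[9,15] 18+39=57 d=12 * → l++
[10,15] 20+39=59 d=10 * → l++
[11,15] 28+39=67 d=2 * → l++
[12,15] 34+39=73 d=4 → r--
[12,14] 34+37=71 d=2 → r--

r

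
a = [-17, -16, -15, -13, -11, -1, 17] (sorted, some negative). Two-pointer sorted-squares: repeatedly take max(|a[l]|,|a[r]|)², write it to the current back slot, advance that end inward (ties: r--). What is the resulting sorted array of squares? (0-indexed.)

[1, 121, 169, 225, 256, 289, 289]

[0,6] |-17|<=|17| out[6]=289 → r--
[0,5] |-17|>|-1| out[5]=289 → l++
[1,5] |-16|>|-1| out[4]=256 → l++
[2,5] |-15|>|-1| out[3]=225 → l++
[3,5] |-13|>|-1| out[2]=169 → l++
[4,5] |-11|>|-1| out[1]=121 → l++
[5,5] |-1|<=|-1| out[0]=1 → r--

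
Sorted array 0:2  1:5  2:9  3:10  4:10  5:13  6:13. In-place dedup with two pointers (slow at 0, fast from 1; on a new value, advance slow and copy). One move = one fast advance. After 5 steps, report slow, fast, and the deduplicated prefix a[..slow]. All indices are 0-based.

(s=0,f=1) a[fast]=5≠a[slow]=2 write a[1]=5 → slow++,fast++
(s=1,f=2) a[fast]=9≠a[slow]=5 write a[2]=9 → slow++,fast++
(s=2,f=3) a[fast]=10≠a[slow]=9 write a[3]=10 → slow++,fast++
(s=3,f=4) a[fast]=10=a[slow] dup → fast++
(s=3,f=5) a[fast]=13≠a[slow]=10 write a[4]=13 → slow++,fast++

slow=4, fast=6, prefix=[2, 5, 9, 10, 13]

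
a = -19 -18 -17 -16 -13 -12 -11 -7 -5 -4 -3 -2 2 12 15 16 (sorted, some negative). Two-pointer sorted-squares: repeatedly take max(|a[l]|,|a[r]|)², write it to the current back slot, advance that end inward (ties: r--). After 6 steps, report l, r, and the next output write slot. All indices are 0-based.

l=4, r=13, next write slot=9

[0,15] |-19|>|16| out[15]=361 → l++
[1,15] |-18|>|16| out[14]=324 → l++
[2,15] |-17|>|16| out[13]=289 → l++
[3,15] |-16|<=|16| out[12]=256 → r--
[3,14] |-16|>|15| out[11]=256 → l++
[4,14] |-13|<=|15| out[10]=225 → r--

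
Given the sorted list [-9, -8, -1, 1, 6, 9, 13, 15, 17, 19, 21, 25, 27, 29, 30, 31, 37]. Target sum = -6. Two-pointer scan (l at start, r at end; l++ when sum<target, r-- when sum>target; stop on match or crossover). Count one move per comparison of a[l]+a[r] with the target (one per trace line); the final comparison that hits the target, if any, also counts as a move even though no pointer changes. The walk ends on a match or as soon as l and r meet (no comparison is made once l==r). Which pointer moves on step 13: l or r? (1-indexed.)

[1,17] -9+37=28 >-6 → r--
[1,16] -9+31=22 >-6 → r--
[1,15] -9+30=21 >-6 → r--
[1,14] -9+29=20 >-6 → r--
[1,13] -9+27=18 >-6 → r--
[1,12] -9+25=16 >-6 → r--
[1,11] -9+21=12 >-6 → r--
[1,10] -9+19=10 >-6 → r--
[1,9] -9+17=8 >-6 → r--
[1,8] -9+15=6 >-6 → r--
[1,7] -9+13=4 >-6 → r--
[1,6] -9+9=0 >-6 → r--
[1,5] -9+6=-3 >-6 → r--

r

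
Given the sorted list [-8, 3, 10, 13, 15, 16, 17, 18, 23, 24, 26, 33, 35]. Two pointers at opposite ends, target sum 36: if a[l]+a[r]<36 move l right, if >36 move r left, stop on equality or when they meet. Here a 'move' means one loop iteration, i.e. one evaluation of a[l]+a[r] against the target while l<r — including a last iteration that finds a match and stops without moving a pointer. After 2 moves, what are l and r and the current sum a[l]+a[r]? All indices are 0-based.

l=0 r=12: -8+35=27 <36, l++
l=1 r=12: 3+35=38 >36, r--

l=1, r=11, sum=36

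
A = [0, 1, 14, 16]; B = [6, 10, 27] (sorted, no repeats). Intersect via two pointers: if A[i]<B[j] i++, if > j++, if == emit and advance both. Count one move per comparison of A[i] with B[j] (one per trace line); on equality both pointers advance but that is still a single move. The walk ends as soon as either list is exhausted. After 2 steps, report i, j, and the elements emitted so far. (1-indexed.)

i=3, j=1, emitted=[]

[i=1,j=1] 0<6 → i++
[i=2,j=1] 1<6 → i++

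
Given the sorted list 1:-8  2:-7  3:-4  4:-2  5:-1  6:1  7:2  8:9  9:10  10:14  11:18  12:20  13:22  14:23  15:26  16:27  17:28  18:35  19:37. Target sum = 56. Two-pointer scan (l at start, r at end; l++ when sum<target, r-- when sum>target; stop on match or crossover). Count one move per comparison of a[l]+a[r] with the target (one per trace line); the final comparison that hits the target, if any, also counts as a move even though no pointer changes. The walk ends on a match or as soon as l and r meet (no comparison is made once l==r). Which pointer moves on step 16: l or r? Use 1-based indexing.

l=1 r=19: -8+37=29 <56, l++
l=2 r=19: -7+37=30 <56, l++
l=3 r=19: -4+37=33 <56, l++
l=4 r=19: -2+37=35 <56, l++
l=5 r=19: -1+37=36 <56, l++
l=6 r=19: 1+37=38 <56, l++
l=7 r=19: 2+37=39 <56, l++
l=8 r=19: 9+37=46 <56, l++
l=9 r=19: 10+37=47 <56, l++
l=10 r=19: 14+37=51 <56, l++
l=11 r=19: 18+37=55 <56, l++
l=12 r=19: 20+37=57 >56, r--
l=12 r=18: 20+35=55 <56, l++
l=13 r=18: 22+35=57 >56, r--
l=13 r=17: 22+28=50 <56, l++
l=14 r=17: 23+28=51 <56, l++

l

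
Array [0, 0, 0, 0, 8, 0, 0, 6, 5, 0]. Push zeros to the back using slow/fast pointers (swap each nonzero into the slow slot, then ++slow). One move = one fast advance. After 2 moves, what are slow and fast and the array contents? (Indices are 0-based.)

slow=0, fast=2, a=[0, 0, 0, 0, 8, 0, 0, 6, 5, 0]

(s=0,f=0) a[fast]=0 → fast++
(s=0,f=1) a[fast]=0 → fast++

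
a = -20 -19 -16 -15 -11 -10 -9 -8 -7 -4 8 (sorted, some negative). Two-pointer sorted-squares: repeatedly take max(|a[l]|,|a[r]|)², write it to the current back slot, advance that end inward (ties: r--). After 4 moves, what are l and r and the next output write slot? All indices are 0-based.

l=0 r=10: |-20|>|8| out[10]=400, l++
l=1 r=10: |-19|>|8| out[9]=361, l++
l=2 r=10: |-16|>|8| out[8]=256, l++
l=3 r=10: |-15|>|8| out[7]=225, l++

l=4, r=10, next write slot=6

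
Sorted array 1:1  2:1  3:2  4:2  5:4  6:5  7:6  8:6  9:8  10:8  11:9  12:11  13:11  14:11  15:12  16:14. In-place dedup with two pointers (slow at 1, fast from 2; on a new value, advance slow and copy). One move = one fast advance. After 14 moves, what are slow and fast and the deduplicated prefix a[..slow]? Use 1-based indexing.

slow=9, fast=16, prefix=[1, 2, 4, 5, 6, 8, 9, 11, 12]

slow=1 fast=2: a[fast]=1=a[slow] dup, fast++
slow=1 fast=3: a[fast]=2≠a[slow]=1 write a[2]=2, slow++,fast++
slow=2 fast=4: a[fast]=2=a[slow] dup, fast++
slow=2 fast=5: a[fast]=4≠a[slow]=2 write a[3]=4, slow++,fast++
slow=3 fast=6: a[fast]=5≠a[slow]=4 write a[4]=5, slow++,fast++
slow=4 fast=7: a[fast]=6≠a[slow]=5 write a[5]=6, slow++,fast++
slow=5 fast=8: a[fast]=6=a[slow] dup, fast++
slow=5 fast=9: a[fast]=8≠a[slow]=6 write a[6]=8, slow++,fast++
slow=6 fast=10: a[fast]=8=a[slow] dup, fast++
slow=6 fast=11: a[fast]=9≠a[slow]=8 write a[7]=9, slow++,fast++
slow=7 fast=12: a[fast]=11≠a[slow]=9 write a[8]=11, slow++,fast++
slow=8 fast=13: a[fast]=11=a[slow] dup, fast++
slow=8 fast=14: a[fast]=11=a[slow] dup, fast++
slow=8 fast=15: a[fast]=12≠a[slow]=11 write a[9]=12, slow++,fast++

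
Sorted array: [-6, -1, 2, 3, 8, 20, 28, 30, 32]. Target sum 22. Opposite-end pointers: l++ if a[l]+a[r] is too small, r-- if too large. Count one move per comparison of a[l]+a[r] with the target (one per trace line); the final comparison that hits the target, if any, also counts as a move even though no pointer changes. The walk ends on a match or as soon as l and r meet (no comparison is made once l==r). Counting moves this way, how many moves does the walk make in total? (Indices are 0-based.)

3 moves

[0,8] -6+32=26 >22 → r--
[0,7] -6+30=24 >22 → r--
[0,6] -6+28=22 → found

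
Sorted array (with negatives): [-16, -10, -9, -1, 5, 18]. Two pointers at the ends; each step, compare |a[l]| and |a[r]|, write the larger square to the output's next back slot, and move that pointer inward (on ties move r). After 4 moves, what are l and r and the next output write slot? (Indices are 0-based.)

[0,5] |-16|<=|18| out[5]=324 → r--
[0,4] |-16|>|5| out[4]=256 → l++
[1,4] |-10|>|5| out[3]=100 → l++
[2,4] |-9|>|5| out[2]=81 → l++

l=3, r=4, next write slot=1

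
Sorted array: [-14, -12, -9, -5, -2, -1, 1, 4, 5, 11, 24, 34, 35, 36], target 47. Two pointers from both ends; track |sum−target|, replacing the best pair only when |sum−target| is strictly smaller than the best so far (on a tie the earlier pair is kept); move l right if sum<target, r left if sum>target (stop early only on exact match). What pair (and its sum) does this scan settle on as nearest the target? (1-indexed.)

l=1 r=14: -14+36=22 d=25 *, l++
l=2 r=14: -12+36=24 d=23 *, l++
l=3 r=14: -9+36=27 d=20 *, l++
l=4 r=14: -5+36=31 d=16 *, l++
l=5 r=14: -2+36=34 d=13 *, l++
l=6 r=14: -1+36=35 d=12 *, l++
l=7 r=14: 1+36=37 d=10 *, l++
l=8 r=14: 4+36=40 d=7 *, l++
l=9 r=14: 5+36=41 d=6 *, l++
l=10 r=14: 11+36=47 d=0 *, stop

pair (11, 36) with sum 47 (|Δ|=0)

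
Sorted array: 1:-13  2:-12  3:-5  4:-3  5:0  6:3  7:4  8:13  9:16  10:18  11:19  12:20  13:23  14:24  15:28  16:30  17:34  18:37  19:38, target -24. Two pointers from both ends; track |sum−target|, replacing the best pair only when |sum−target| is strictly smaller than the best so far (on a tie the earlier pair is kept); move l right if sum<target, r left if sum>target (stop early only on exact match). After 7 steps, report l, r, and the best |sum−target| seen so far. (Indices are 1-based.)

l=1, r=12, best |Δ|=34

[1,19] -13+38=25 d=49 * → r--
[1,18] -13+37=24 d=48 * → r--
[1,17] -13+34=21 d=45 * → r--
[1,16] -13+30=17 d=41 * → r--
[1,15] -13+28=15 d=39 * → r--
[1,14] -13+24=11 d=35 * → r--
[1,13] -13+23=10 d=34 * → r--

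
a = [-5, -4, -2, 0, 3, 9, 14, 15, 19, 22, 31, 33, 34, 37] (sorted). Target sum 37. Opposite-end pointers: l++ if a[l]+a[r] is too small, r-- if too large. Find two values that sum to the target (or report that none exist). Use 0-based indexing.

l=0 r=13: -5+37=32 <37, l++
l=1 r=13: -4+37=33 <37, l++
l=2 r=13: -2+37=35 <37, l++
l=3 r=13: 0+37=37, found

(0, 37)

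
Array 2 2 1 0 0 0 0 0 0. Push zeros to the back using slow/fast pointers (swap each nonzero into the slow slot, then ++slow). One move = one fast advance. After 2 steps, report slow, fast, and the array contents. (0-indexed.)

slow=2, fast=2, a=[2, 2, 1, 0, 0, 0, 0, 0, 0]

(s=0,f=0) a[fast]=2≠0 swap→a[0]=2 → slow++,fast++
(s=1,f=1) a[fast]=2≠0 swap→a[1]=2 → slow++,fast++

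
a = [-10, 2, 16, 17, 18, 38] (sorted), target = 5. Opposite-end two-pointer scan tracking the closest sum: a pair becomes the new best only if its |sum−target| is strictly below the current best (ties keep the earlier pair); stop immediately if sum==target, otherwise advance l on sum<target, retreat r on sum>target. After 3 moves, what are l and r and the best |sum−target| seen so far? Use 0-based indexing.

l=0, r=2, best |Δ|=2

l=0 r=5: -10+38=28 d=23 *, r--
l=0 r=4: -10+18=8 d=3 *, r--
l=0 r=3: -10+17=7 d=2 *, r--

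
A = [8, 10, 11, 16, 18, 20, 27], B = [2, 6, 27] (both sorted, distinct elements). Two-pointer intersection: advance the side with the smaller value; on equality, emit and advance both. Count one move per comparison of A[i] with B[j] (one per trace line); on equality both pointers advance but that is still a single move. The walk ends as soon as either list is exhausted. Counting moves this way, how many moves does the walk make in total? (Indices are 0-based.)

9 moves

[i=0,j=0] 8>2 → j++
[i=0,j=1] 8>6 → j++
[i=0,j=2] 8<27 → i++
[i=1,j=2] 10<27 → i++
[i=2,j=2] 11<27 → i++
[i=3,j=2] 16<27 → i++
[i=4,j=2] 18<27 → i++
[i=5,j=2] 20<27 → i++
[i=6,j=2] 27==27 emit → i++,j++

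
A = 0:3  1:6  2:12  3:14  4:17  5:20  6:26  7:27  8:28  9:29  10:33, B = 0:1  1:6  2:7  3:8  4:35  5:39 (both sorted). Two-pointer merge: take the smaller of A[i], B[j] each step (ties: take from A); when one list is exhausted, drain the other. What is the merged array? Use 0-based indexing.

i=0 j=0: A[i]=3>B[j]=1 take 1, j++
i=0 j=1: A[i]=3<=B[j]=6 take 3, i++
i=1 j=1: A[i]=6<=B[j]=6 take 6, i++
i=2 j=1: A[i]=12>B[j]=6 take 6, j++
i=2 j=2: A[i]=12>B[j]=7 take 7, j++
i=2 j=3: A[i]=12>B[j]=8 take 8, j++
i=2 j=4: A[i]=12<=B[j]=35 take 12, i++
i=3 j=4: A[i]=14<=B[j]=35 take 14, i++
i=4 j=4: A[i]=17<=B[j]=35 take 17, i++
i=5 j=4: A[i]=20<=B[j]=35 take 20, i++
i=6 j=4: A[i]=26<=B[j]=35 take 26, i++
i=7 j=4: A[i]=27<=B[j]=35 take 27, i++
i=8 j=4: A[i]=28<=B[j]=35 take 28, i++
i=9 j=4: A[i]=29<=B[j]=35 take 29, i++
i=10 j=4: A[i]=33<=B[j]=35 take 33, i++
i=11 j=4: A done, take B[j]=35, j++
i=11 j=5: A done, take B[j]=39, j++

[1, 3, 6, 6, 7, 8, 12, 14, 17, 20, 26, 27, 28, 29, 33, 35, 39]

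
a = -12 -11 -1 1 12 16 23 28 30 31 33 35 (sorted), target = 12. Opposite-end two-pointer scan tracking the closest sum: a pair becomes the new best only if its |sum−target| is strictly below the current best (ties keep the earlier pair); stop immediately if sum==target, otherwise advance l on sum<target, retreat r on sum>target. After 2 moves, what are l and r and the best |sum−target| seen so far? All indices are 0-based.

l=0, r=9, best |Δ|=9

l=0 r=11: -12+35=23 d=11 *, r--
l=0 r=10: -12+33=21 d=9 *, r--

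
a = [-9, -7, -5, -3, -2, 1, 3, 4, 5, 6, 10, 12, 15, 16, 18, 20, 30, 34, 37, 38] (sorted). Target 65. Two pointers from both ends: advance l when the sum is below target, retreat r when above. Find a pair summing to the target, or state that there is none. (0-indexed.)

no pair

l=0 r=19: -9+38=29 <65, l++
l=1 r=19: -7+38=31 <65, l++
l=2 r=19: -5+38=33 <65, l++
l=3 r=19: -3+38=35 <65, l++
l=4 r=19: -2+38=36 <65, l++
l=5 r=19: 1+38=39 <65, l++
l=6 r=19: 3+38=41 <65, l++
l=7 r=19: 4+38=42 <65, l++
l=8 r=19: 5+38=43 <65, l++
l=9 r=19: 6+38=44 <65, l++
l=10 r=19: 10+38=48 <65, l++
l=11 r=19: 12+38=50 <65, l++
l=12 r=19: 15+38=53 <65, l++
l=13 r=19: 16+38=54 <65, l++
l=14 r=19: 18+38=56 <65, l++
l=15 r=19: 20+38=58 <65, l++
l=16 r=19: 30+38=68 >65, r--
l=16 r=18: 30+37=67 >65, r--
l=16 r=17: 30+34=64 <65, l++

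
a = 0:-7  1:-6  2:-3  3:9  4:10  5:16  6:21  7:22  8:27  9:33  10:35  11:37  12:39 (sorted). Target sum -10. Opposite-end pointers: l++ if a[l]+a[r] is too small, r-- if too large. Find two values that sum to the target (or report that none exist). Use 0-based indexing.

l=0 r=12: -7+39=32 >-10, r--
l=0 r=11: -7+37=30 >-10, r--
l=0 r=10: -7+35=28 >-10, r--
l=0 r=9: -7+33=26 >-10, r--
l=0 r=8: -7+27=20 >-10, r--
l=0 r=7: -7+22=15 >-10, r--
l=0 r=6: -7+21=14 >-10, r--
l=0 r=5: -7+16=9 >-10, r--
l=0 r=4: -7+10=3 >-10, r--
l=0 r=3: -7+9=2 >-10, r--
l=0 r=2: -7+-3=-10, found

(-7, -3)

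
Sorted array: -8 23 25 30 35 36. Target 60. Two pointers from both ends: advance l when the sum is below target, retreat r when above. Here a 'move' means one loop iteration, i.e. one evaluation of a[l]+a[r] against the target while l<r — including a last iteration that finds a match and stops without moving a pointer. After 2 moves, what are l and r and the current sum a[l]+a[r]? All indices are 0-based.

l=2, r=5, sum=61

[0,5] -8+36=28 <60 → l++
[1,5] 23+36=59 <60 → l++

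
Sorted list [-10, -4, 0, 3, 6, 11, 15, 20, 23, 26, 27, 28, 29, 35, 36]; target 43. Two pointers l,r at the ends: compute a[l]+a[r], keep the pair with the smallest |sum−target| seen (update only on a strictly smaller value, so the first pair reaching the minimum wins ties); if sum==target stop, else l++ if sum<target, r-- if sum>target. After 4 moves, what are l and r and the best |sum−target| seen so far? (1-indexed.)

l=5, r=15, best |Δ|=4

l=1 r=15: -10+36=26 d=17 *, l++
l=2 r=15: -4+36=32 d=11 *, l++
l=3 r=15: 0+36=36 d=7 *, l++
l=4 r=15: 3+36=39 d=4 *, l++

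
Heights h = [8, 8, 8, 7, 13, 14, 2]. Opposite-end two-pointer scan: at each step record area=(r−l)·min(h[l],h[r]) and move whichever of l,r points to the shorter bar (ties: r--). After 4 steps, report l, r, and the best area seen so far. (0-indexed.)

l=3, r=5, best area=40

l=0 r=6: min(8,2)*6=12 best=12 *, r--
l=0 r=5: min(8,14)*5=40 best=40 *, l++
l=1 r=5: min(8,14)*4=32 best=40, l++
l=2 r=5: min(8,14)*3=24 best=40, l++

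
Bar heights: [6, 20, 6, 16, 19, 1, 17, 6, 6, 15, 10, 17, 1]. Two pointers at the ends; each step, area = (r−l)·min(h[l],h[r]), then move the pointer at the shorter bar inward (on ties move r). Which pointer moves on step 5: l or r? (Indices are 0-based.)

[0,12] min(6,1)*12=12 best=12 * → r--
[0,11] min(6,17)*11=66 best=66 * → l++
[1,11] min(20,17)*10=170 best=170 * → r--
[1,10] min(20,10)*9=90 best=170 → r--
[1,9] min(20,15)*8=120 best=170 → r--

r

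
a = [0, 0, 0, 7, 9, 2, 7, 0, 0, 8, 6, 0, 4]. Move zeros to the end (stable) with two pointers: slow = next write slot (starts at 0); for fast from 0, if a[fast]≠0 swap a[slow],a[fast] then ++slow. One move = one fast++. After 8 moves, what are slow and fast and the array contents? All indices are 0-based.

slow=4, fast=8, a=[7, 9, 2, 7, 0, 0, 0, 0, 0, 8, 6, 0, 4]

(s=0,f=0) a[fast]=0 → fast++
(s=0,f=1) a[fast]=0 → fast++
(s=0,f=2) a[fast]=0 → fast++
(s=0,f=3) a[fast]=7≠0 swap→a[0]=7 → slow++,fast++
(s=1,f=4) a[fast]=9≠0 swap→a[1]=9 → slow++,fast++
(s=2,f=5) a[fast]=2≠0 swap→a[2]=2 → slow++,fast++
(s=3,f=6) a[fast]=7≠0 swap→a[3]=7 → slow++,fast++
(s=4,f=7) a[fast]=0 → fast++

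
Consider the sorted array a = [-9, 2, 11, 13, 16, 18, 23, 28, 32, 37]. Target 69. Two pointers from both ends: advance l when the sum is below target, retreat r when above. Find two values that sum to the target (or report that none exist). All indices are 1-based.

(32, 37)

[1,10] -9+37=28 <69 → l++
[2,10] 2+37=39 <69 → l++
[3,10] 11+37=48 <69 → l++
[4,10] 13+37=50 <69 → l++
[5,10] 16+37=53 <69 → l++
[6,10] 18+37=55 <69 → l++
[7,10] 23+37=60 <69 → l++
[8,10] 28+37=65 <69 → l++
[9,10] 32+37=69 → found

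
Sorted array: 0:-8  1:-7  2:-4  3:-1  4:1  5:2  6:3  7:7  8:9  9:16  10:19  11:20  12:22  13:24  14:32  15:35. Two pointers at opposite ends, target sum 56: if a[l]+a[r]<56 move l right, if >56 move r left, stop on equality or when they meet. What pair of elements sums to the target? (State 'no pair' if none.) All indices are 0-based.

l=0 r=15: -8+35=27 <56, l++
l=1 r=15: -7+35=28 <56, l++
l=2 r=15: -4+35=31 <56, l++
l=3 r=15: -1+35=34 <56, l++
l=4 r=15: 1+35=36 <56, l++
l=5 r=15: 2+35=37 <56, l++
l=6 r=15: 3+35=38 <56, l++
l=7 r=15: 7+35=42 <56, l++
l=8 r=15: 9+35=44 <56, l++
l=9 r=15: 16+35=51 <56, l++
l=10 r=15: 19+35=54 <56, l++
l=11 r=15: 20+35=55 <56, l++
l=12 r=15: 22+35=57 >56, r--
l=12 r=14: 22+32=54 <56, l++
l=13 r=14: 24+32=56, found

(24, 32)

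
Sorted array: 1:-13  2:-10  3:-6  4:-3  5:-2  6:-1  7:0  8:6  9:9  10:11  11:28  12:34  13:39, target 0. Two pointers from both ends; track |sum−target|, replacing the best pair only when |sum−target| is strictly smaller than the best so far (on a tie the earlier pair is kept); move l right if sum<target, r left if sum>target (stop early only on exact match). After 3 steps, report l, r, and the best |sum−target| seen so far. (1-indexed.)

l=1, r=10, best |Δ|=15

l=1 r=13: -13+39=26 d=26 *, r--
l=1 r=12: -13+34=21 d=21 *, r--
l=1 r=11: -13+28=15 d=15 *, r--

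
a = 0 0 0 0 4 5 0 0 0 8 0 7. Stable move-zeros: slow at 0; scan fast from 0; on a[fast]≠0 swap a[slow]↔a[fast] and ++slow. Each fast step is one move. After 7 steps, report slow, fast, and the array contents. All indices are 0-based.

slow=2, fast=7, a=[4, 5, 0, 0, 0, 0, 0, 0, 0, 8, 0, 7]

slow=0 fast=0: a[fast]=0, fast++
slow=0 fast=1: a[fast]=0, fast++
slow=0 fast=2: a[fast]=0, fast++
slow=0 fast=3: a[fast]=0, fast++
slow=0 fast=4: a[fast]=4≠0 swap→a[0]=4, slow++,fast++
slow=1 fast=5: a[fast]=5≠0 swap→a[1]=5, slow++,fast++
slow=2 fast=6: a[fast]=0, fast++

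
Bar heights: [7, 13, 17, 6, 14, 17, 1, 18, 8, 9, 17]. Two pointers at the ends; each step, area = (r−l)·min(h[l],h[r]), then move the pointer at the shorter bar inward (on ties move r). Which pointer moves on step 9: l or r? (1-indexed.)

l=1 r=11: min(7,17)*10=70 best=70 *, l++
l=2 r=11: min(13,17)*9=117 best=117 *, l++
l=3 r=11: min(17,17)*8=136 best=136 *, r--
l=3 r=10: min(17,9)*7=63 best=136, r--
l=3 r=9: min(17,8)*6=48 best=136, r--
l=3 r=8: min(17,18)*5=85 best=136, l++
l=4 r=8: min(6,18)*4=24 best=136, l++
l=5 r=8: min(14,18)*3=42 best=136, l++
l=6 r=8: min(17,18)*2=34 best=136, l++

l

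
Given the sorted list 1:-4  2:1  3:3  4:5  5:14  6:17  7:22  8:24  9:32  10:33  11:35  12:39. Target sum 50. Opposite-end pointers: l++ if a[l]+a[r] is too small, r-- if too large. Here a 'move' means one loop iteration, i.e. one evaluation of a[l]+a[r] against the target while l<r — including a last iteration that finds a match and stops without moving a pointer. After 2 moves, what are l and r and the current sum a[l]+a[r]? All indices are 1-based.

[1,12] -4+39=35 <50 → l++
[2,12] 1+39=40 <50 → l++

l=3, r=12, sum=42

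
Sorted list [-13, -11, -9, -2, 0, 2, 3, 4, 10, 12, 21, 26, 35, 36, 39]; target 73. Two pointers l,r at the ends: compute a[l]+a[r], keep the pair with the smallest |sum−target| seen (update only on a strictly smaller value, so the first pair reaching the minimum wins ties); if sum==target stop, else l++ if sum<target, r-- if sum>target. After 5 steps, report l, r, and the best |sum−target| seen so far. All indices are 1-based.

[1,15] -13+39=26 d=47 * → l++
[2,15] -11+39=28 d=45 * → l++
[3,15] -9+39=30 d=43 * → l++
[4,15] -2+39=37 d=36 * → l++
[5,15] 0+39=39 d=34 * → l++

l=6, r=15, best |Δ|=34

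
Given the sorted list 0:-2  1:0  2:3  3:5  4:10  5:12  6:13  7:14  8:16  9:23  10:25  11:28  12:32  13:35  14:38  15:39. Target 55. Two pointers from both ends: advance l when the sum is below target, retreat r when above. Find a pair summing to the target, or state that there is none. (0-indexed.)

(16, 39)

l=0 r=15: -2+39=37 <55, l++
l=1 r=15: 0+39=39 <55, l++
l=2 r=15: 3+39=42 <55, l++
l=3 r=15: 5+39=44 <55, l++
l=4 r=15: 10+39=49 <55, l++
l=5 r=15: 12+39=51 <55, l++
l=6 r=15: 13+39=52 <55, l++
l=7 r=15: 14+39=53 <55, l++
l=8 r=15: 16+39=55, found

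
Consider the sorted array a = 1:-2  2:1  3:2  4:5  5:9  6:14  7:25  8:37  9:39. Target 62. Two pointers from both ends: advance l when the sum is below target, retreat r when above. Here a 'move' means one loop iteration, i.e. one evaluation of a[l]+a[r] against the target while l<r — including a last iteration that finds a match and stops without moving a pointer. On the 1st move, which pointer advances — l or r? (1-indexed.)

l

[1,9] -2+39=37 <62 → l++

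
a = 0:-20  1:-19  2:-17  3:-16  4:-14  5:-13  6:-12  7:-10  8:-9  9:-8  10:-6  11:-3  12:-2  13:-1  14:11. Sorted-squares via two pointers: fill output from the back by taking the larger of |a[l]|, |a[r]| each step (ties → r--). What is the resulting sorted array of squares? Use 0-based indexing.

l=0 r=14: |-20|>|11| out[14]=400, l++
l=1 r=14: |-19|>|11| out[13]=361, l++
l=2 r=14: |-17|>|11| out[12]=289, l++
l=3 r=14: |-16|>|11| out[11]=256, l++
l=4 r=14: |-14|>|11| out[10]=196, l++
l=5 r=14: |-13|>|11| out[9]=169, l++
l=6 r=14: |-12|>|11| out[8]=144, l++
l=7 r=14: |-10|<=|11| out[7]=121, r--
l=7 r=13: |-10|>|-1| out[6]=100, l++
l=8 r=13: |-9|>|-1| out[5]=81, l++
l=9 r=13: |-8|>|-1| out[4]=64, l++
l=10 r=13: |-6|>|-1| out[3]=36, l++
l=11 r=13: |-3|>|-1| out[2]=9, l++
l=12 r=13: |-2|>|-1| out[1]=4, l++
l=13 r=13: |-1|<=|-1| out[0]=1, r--

[1, 4, 9, 36, 64, 81, 100, 121, 144, 169, 196, 256, 289, 361, 400]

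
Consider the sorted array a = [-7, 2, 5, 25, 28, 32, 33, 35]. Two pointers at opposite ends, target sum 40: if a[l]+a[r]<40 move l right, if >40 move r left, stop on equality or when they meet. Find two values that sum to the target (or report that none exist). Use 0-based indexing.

(5, 35)

[0,7] -7+35=28 <40 → l++
[1,7] 2+35=37 <40 → l++
[2,7] 5+35=40 → found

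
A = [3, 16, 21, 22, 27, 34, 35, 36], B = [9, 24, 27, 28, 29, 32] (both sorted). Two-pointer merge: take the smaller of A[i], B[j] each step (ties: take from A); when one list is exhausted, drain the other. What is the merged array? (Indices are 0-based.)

[i=0,j=0] A[i]=3<=B[j]=9 take 3 → i++
[i=1,j=0] A[i]=16>B[j]=9 take 9 → j++
[i=1,j=1] A[i]=16<=B[j]=24 take 16 → i++
[i=2,j=1] A[i]=21<=B[j]=24 take 21 → i++
[i=3,j=1] A[i]=22<=B[j]=24 take 22 → i++
[i=4,j=1] A[i]=27>B[j]=24 take 24 → j++
[i=4,j=2] A[i]=27<=B[j]=27 take 27 → i++
[i=5,j=2] A[i]=34>B[j]=27 take 27 → j++
[i=5,j=3] A[i]=34>B[j]=28 take 28 → j++
[i=5,j=4] A[i]=34>B[j]=29 take 29 → j++
[i=5,j=5] A[i]=34>B[j]=32 take 32 → j++
[i=5,j=6] B done, take A[i]=34 → i++
[i=6,j=6] B done, take A[i]=35 → i++
[i=7,j=6] B done, take A[i]=36 → i++

[3, 9, 16, 21, 22, 24, 27, 27, 28, 29, 32, 34, 35, 36]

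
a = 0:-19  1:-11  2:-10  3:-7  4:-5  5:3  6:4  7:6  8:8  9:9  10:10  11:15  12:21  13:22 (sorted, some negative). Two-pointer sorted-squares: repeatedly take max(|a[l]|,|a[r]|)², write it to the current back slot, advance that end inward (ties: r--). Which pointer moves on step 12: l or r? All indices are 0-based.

l

[0,13] |-19|<=|22| out[13]=484 → r--
[0,12] |-19|<=|21| out[12]=441 → r--
[0,11] |-19|>|15| out[11]=361 → l++
[1,11] |-11|<=|15| out[10]=225 → r--
[1,10] |-11|>|10| out[9]=121 → l++
[2,10] |-10|<=|10| out[8]=100 → r--
[2,9] |-10|>|9| out[7]=100 → l++
[3,9] |-7|<=|9| out[6]=81 → r--
[3,8] |-7|<=|8| out[5]=64 → r--
[3,7] |-7|>|6| out[4]=49 → l++
[4,7] |-5|<=|6| out[3]=36 → r--
[4,6] |-5|>|4| out[2]=25 → l++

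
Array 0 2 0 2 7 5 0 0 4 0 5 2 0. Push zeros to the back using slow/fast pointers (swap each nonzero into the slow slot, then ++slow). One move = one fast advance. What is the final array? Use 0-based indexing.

[2, 2, 7, 5, 4, 5, 2, 0, 0, 0, 0, 0, 0]

slow=0 fast=0: a[fast]=0, fast++
slow=0 fast=1: a[fast]=2≠0 swap→a[0]=2, slow++,fast++
slow=1 fast=2: a[fast]=0, fast++
slow=1 fast=3: a[fast]=2≠0 swap→a[1]=2, slow++,fast++
slow=2 fast=4: a[fast]=7≠0 swap→a[2]=7, slow++,fast++
slow=3 fast=5: a[fast]=5≠0 swap→a[3]=5, slow++,fast++
slow=4 fast=6: a[fast]=0, fast++
slow=4 fast=7: a[fast]=0, fast++
slow=4 fast=8: a[fast]=4≠0 swap→a[4]=4, slow++,fast++
slow=5 fast=9: a[fast]=0, fast++
slow=5 fast=10: a[fast]=5≠0 swap→a[5]=5, slow++,fast++
slow=6 fast=11: a[fast]=2≠0 swap→a[6]=2, slow++,fast++
slow=7 fast=12: a[fast]=0, fast++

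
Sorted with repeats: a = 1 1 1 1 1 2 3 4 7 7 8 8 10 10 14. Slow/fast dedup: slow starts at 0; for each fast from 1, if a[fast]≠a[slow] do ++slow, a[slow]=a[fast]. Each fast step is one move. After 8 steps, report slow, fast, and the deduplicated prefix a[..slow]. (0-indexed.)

slow=4, fast=9, prefix=[1, 2, 3, 4, 7]

slow=0 fast=1: a[fast]=1=a[slow] dup, fast++
slow=0 fast=2: a[fast]=1=a[slow] dup, fast++
slow=0 fast=3: a[fast]=1=a[slow] dup, fast++
slow=0 fast=4: a[fast]=1=a[slow] dup, fast++
slow=0 fast=5: a[fast]=2≠a[slow]=1 write a[1]=2, slow++,fast++
slow=1 fast=6: a[fast]=3≠a[slow]=2 write a[2]=3, slow++,fast++
slow=2 fast=7: a[fast]=4≠a[slow]=3 write a[3]=4, slow++,fast++
slow=3 fast=8: a[fast]=7≠a[slow]=4 write a[4]=7, slow++,fast++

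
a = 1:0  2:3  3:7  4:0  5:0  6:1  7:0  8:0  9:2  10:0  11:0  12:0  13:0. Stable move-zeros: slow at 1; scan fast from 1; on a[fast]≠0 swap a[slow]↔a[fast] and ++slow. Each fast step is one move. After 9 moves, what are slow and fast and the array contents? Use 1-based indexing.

slow=5, fast=10, a=[3, 7, 1, 2, 0, 0, 0, 0, 0, 0, 0, 0, 0]

(s=1,f=1) a[fast]=0 → fast++
(s=1,f=2) a[fast]=3≠0 swap→a[1]=3 → slow++,fast++
(s=2,f=3) a[fast]=7≠0 swap→a[2]=7 → slow++,fast++
(s=3,f=4) a[fast]=0 → fast++
(s=3,f=5) a[fast]=0 → fast++
(s=3,f=6) a[fast]=1≠0 swap→a[3]=1 → slow++,fast++
(s=4,f=7) a[fast]=0 → fast++
(s=4,f=8) a[fast]=0 → fast++
(s=4,f=9) a[fast]=2≠0 swap→a[4]=2 → slow++,fast++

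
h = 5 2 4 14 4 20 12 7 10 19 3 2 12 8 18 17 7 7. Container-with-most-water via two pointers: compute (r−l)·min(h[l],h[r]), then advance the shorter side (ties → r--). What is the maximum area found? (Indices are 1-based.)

max area = 170

[1,18] min(5,7)*17=85 best=85 * → l++
[2,18] min(2,7)*16=32 best=85 → l++
[3,18] min(4,7)*15=60 best=85 → l++
[4,18] min(14,7)*14=98 best=98 * → r--
[4,17] min(14,7)*13=91 best=98 → r--
[4,16] min(14,17)*12=168 best=168 * → l++
[5,16] min(4,17)*11=44 best=168 → l++
[6,16] min(20,17)*10=170 best=170 * → r--
[6,15] min(20,18)*9=162 best=170 → r--
[6,14] min(20,8)*8=64 best=170 → r--
[6,13] min(20,12)*7=84 best=170 → r--
[6,12] min(20,2)*6=12 best=170 → r--
[6,11] min(20,3)*5=15 best=170 → r--
[6,10] min(20,19)*4=76 best=170 → r--
[6,9] min(20,10)*3=30 best=170 → r--
[6,8] min(20,7)*2=14 best=170 → r--
[6,7] min(20,12)*1=12 best=170 → r--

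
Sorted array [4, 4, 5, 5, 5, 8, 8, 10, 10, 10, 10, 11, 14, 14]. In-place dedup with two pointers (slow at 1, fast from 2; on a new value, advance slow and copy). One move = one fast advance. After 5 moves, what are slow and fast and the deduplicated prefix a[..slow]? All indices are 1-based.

(s=1,f=2) a[fast]=4=a[slow] dup → fast++
(s=1,f=3) a[fast]=5≠a[slow]=4 write a[2]=5 → slow++,fast++
(s=2,f=4) a[fast]=5=a[slow] dup → fast++
(s=2,f=5) a[fast]=5=a[slow] dup → fast++
(s=2,f=6) a[fast]=8≠a[slow]=5 write a[3]=8 → slow++,fast++

slow=3, fast=7, prefix=[4, 5, 8]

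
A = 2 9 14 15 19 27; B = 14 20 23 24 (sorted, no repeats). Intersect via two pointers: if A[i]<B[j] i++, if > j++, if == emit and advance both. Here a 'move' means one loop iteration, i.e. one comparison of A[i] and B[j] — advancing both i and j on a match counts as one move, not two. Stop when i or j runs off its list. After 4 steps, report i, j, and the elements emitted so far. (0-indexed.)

i=0 j=0: 2<14, i++
i=1 j=0: 9<14, i++
i=2 j=0: 14==14 emit, i++,j++
i=3 j=1: 15<20, i++

i=4, j=1, emitted=[14]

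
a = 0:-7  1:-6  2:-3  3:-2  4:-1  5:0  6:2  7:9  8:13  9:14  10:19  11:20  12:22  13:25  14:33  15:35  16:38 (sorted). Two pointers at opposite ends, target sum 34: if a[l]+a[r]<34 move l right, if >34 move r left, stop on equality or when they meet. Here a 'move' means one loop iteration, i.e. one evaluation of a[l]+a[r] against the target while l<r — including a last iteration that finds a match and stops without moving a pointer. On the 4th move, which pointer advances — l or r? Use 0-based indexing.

l

l=0 r=16: -7+38=31 <34, l++
l=1 r=16: -6+38=32 <34, l++
l=2 r=16: -3+38=35 >34, r--
l=2 r=15: -3+35=32 <34, l++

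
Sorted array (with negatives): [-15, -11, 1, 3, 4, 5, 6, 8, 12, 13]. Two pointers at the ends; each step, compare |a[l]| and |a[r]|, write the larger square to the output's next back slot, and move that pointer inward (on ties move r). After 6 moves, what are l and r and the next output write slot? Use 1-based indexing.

l=1 r=10: |-15|>|13| out[10]=225, l++
l=2 r=10: |-11|<=|13| out[9]=169, r--
l=2 r=9: |-11|<=|12| out[8]=144, r--
l=2 r=8: |-11|>|8| out[7]=121, l++
l=3 r=8: |1|<=|8| out[6]=64, r--
l=3 r=7: |1|<=|6| out[5]=36, r--

l=3, r=6, next write slot=4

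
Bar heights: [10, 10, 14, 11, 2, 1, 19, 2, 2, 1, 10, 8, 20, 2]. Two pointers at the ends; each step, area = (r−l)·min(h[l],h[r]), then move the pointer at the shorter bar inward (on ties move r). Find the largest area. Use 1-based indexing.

[1,14] min(10,2)*13=26 best=26 * → r--
[1,13] min(10,20)*12=120 best=120 * → l++
[2,13] min(10,20)*11=110 best=120 → l++
[3,13] min(14,20)*10=140 best=140 * → l++
[4,13] min(11,20)*9=99 best=140 → l++
[5,13] min(2,20)*8=16 best=140 → l++
[6,13] min(1,20)*7=7 best=140 → l++
[7,13] min(19,20)*6=114 best=140 → l++
[8,13] min(2,20)*5=10 best=140 → l++
[9,13] min(2,20)*4=8 best=140 → l++
[10,13] min(1,20)*3=3 best=140 → l++
[11,13] min(10,20)*2=20 best=140 → l++
[12,13] min(8,20)*1=8 best=140 → l++

max area = 140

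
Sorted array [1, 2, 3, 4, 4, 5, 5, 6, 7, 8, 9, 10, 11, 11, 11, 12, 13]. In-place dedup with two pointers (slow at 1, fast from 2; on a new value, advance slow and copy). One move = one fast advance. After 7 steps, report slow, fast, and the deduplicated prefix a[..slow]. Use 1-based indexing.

slow=6, fast=9, prefix=[1, 2, 3, 4, 5, 6]

slow=1 fast=2: a[fast]=2≠a[slow]=1 write a[2]=2, slow++,fast++
slow=2 fast=3: a[fast]=3≠a[slow]=2 write a[3]=3, slow++,fast++
slow=3 fast=4: a[fast]=4≠a[slow]=3 write a[4]=4, slow++,fast++
slow=4 fast=5: a[fast]=4=a[slow] dup, fast++
slow=4 fast=6: a[fast]=5≠a[slow]=4 write a[5]=5, slow++,fast++
slow=5 fast=7: a[fast]=5=a[slow] dup, fast++
slow=5 fast=8: a[fast]=6≠a[slow]=5 write a[6]=6, slow++,fast++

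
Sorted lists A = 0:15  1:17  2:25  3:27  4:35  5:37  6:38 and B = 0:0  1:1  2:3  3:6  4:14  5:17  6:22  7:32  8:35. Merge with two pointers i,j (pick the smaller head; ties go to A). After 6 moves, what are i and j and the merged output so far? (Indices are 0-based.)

i=0 j=0: A[i]=15>B[j]=0 take 0, j++
i=0 j=1: A[i]=15>B[j]=1 take 1, j++
i=0 j=2: A[i]=15>B[j]=3 take 3, j++
i=0 j=3: A[i]=15>B[j]=6 take 6, j++
i=0 j=4: A[i]=15>B[j]=14 take 14, j++
i=0 j=5: A[i]=15<=B[j]=17 take 15, i++

i=1, j=5, merged so far=[0, 1, 3, 6, 14, 15]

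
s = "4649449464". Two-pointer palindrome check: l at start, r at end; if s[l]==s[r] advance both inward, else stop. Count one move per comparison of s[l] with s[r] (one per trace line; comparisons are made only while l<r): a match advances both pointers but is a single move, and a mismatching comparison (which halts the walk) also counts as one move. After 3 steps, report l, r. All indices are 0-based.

[0,9] '4'=='4' → l++,r--
[1,8] '6'=='6' → l++,r--
[2,7] '4'=='4' → l++,r--

l=3, r=6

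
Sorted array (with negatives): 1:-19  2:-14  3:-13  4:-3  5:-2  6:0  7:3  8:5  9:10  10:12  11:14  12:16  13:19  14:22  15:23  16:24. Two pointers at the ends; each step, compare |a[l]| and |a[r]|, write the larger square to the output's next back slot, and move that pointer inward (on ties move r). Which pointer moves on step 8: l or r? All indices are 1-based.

l=1 r=16: |-19|<=|24| out[16]=576, r--
l=1 r=15: |-19|<=|23| out[15]=529, r--
l=1 r=14: |-19|<=|22| out[14]=484, r--
l=1 r=13: |-19|<=|19| out[13]=361, r--
l=1 r=12: |-19|>|16| out[12]=361, l++
l=2 r=12: |-14|<=|16| out[11]=256, r--
l=2 r=11: |-14|<=|14| out[10]=196, r--
l=2 r=10: |-14|>|12| out[9]=196, l++

l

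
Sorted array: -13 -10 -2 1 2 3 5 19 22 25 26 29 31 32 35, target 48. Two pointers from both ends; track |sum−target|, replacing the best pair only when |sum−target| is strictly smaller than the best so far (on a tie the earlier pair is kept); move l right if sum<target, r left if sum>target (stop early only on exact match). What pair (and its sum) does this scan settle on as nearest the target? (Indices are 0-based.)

pair (19, 29) with sum 48 (|Δ|=0)

[0,14] -13+35=22 d=26 * → l++
[1,14] -10+35=25 d=23 * → l++
[2,14] -2+35=33 d=15 * → l++
[3,14] 1+35=36 d=12 * → l++
[4,14] 2+35=37 d=11 * → l++
[5,14] 3+35=38 d=10 * → l++
[6,14] 5+35=40 d=8 * → l++
[7,14] 19+35=54 d=6 * → r--
[7,13] 19+32=51 d=3 * → r--
[7,12] 19+31=50 d=2 * → r--
[7,11] 19+29=48 d=0 * → stop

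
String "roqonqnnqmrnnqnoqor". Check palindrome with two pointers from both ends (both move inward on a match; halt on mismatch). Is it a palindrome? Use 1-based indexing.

[1,19] 'r'=='r' → l++,r--
[2,18] 'o'=='o' → l++,r--
[3,17] 'q'=='q' → l++,r--
[4,16] 'o'=='o' → l++,r--
[5,15] 'n'=='n' → l++,r--
[6,14] 'q'=='q' → l++,r--
[7,13] 'n'=='n' → l++,r--
[8,12] 'n'=='n' → l++,r--
[9,11] 'q'!='r' → stop

not a palindrome (mismatch at 9,11)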